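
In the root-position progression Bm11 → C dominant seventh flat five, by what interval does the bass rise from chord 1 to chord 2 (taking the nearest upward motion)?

m2

The roots are B and C.
From B to C: 1 semitone over a second = minor.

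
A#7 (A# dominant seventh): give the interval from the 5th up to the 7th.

minor third

A#7 (A# dominant seventh): A#-C##-E#-G#.
So we need the interval from E# up to G#.
E# up to G# is 3 semitones, a half step narrower than a major third, so the interval is minor.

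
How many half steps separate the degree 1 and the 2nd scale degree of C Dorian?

2

The scale is C D Eb F G A Bb.
C up to D is a major second — 2 semitones.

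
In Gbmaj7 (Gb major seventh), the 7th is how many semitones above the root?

11

The chord tones of GbΔ7 (Gb major seventh) are Gb, Bb, Db, F.
Gb to F is a major seventh: 11 semitones.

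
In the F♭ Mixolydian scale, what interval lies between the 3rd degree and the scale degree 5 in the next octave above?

Spelling the F♭ Mixolydian scale: F♭ G♭ A♭ B𝄫 C♭ D♭ E𝄫.
That puts A♭ below C♭.
10 letter names make it a tenth; at 15 semitones (a half step narrower than major) the quality is minor.

minor tenth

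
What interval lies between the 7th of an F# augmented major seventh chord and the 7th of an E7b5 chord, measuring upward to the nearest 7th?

d7

F# augmented major seventh has E# as its 7th, and E7b5 has D as its 7th.
From E# to D: 9 semitones over a seventh = diminished.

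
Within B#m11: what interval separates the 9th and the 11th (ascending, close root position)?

B# minor eleventh: B#, D#, F##, A#, C##, E#.
The 9th is C## and the 11th is E#.
C## up to E# is 3 semitones, a half step narrower than a major third, so the interval is minor.

minor third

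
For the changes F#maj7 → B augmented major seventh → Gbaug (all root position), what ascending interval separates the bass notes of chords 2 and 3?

diminished sixth

The roots are B and Gb.
6 letter names make it a sixth; at 7 semitones (a whole step narrower than major) the quality is diminished.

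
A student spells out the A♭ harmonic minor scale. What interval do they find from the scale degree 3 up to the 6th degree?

P4

A♭ harmonic minor: A♭ B♭ C♭ D♭ E♭ F♭ G.
So we need the interval from C♭ up to F♭.
From C♭ to F♭ is 5 semitones, exactly the perfect fourth.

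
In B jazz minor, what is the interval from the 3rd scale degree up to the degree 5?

The scale runs B C# D E F# G# A#.
3rd scale degree = D; 5th scale degree = F#.
From D to F# is 4 semitones, exactly the major third.

M3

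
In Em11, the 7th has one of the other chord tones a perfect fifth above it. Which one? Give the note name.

A

E minor eleventh is spelled E, G, B, D, F♯, A.
The 7th is D. A perfect fifth above D is A.
A is the chord's 11th.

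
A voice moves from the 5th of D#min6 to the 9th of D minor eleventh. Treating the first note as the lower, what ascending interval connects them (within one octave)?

The 5th of D#min6 is A#; the 9th of D minor eleventh is E.
A# up to E is 6 semitones, a half step narrower than a perfect fifth, so the interval is diminished.

diminished fifth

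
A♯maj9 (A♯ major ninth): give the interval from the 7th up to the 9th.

A♯maj9 is spelled A♯, C𝄪, E♯, G𝄪, B♯.
The 7th is G𝄪 and the 9th is B♯.
G𝄪 up to B♯ is 3 semitones, a half step narrower than a major third, so the interval is minor.

minor third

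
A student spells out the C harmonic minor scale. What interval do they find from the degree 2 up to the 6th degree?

diminished fifth

The scale runs C D Eb F G Ab B.
The degree 2 is D and the scale degree 6 is Ab.
D up to Ab is 6 semitones, a half step narrower than a perfect fifth, so the interval is diminished.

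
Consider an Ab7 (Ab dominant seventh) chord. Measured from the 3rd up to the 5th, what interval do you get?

The chord tones of Ab7 are Ab–C–Eb–Gb.
That puts C below Eb.
3 letter names make it a third; at 3 semitones (a half step narrower than major) the quality is minor.

minor 3rd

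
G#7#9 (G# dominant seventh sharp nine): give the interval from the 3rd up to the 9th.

G#7#9 is spelled G# B# D# F# A##.
3rd = B#; 9th = A##.
Counting 7 letters and 11 half steps from B# gives a major seventh.

major 7th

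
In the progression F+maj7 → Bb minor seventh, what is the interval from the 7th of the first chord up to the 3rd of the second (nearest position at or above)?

diminished seventh

The 7th of F+maj7 is E; the 3rd of Bb minor seventh is Db.
7 letter names make it a seventh; at 9 semitones (a whole step narrower than major) the quality is diminished.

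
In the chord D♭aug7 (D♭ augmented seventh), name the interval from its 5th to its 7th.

diminished third

The chord tones of D♭ augmented seventh are D♭ F A C♭.
5th = A; 7th = C♭.
3 letter names make it a third; at 2 semitones (a whole step narrower than major) the quality is diminished.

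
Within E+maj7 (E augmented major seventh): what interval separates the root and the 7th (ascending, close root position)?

The chord tones of E+maj7 are E G# B# D#.
Root = E; 7th = D#.
E up to D# spans 7 letter names and 11 semitones — a major seventh.

major seventh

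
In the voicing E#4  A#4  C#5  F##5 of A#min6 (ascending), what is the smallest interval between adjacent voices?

Adjacent intervals: E#4→A#4 = perfect fourth; A#4→C#5 = minor third; C#5→F##5 = augmented fourth.
The smallest is A#4 to C#5, a minor third (3 semitones).

minor third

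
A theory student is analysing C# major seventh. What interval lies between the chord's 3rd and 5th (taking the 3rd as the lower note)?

Spelling the chord: C# E# G# B#.
3rd = E#; 5th = G#.
E# up to G# is 3 semitones, a half step narrower than a major third, so the interval is minor.

minor third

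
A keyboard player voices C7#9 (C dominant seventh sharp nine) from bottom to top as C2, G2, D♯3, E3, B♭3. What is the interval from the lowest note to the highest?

The outer voices are C2 and B♭3.
From C to B♭: 22 semitones over a fourteenth = minor.

minor fourteenth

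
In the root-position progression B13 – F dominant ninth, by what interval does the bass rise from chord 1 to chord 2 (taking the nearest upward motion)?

The roots are B and F.
5 letter names make it a fifth; at 6 semitones (a half step narrower than perfect) the quality is diminished.

diminished fifth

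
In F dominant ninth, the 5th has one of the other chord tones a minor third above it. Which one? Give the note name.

F9 is spelled F A C Eb G.
The 5th is C. A minor third above C is Eb.
Eb is the chord's 7th.

Eb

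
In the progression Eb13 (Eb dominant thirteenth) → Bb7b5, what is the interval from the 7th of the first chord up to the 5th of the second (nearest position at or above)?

minor 3rd

Eb13 (Eb dominant thirteenth) has Db as its 7th, and Bb7b5 has Fb as its 5th.
Db up to Fb is 3 semitones, a half step narrower than a major third, so the interval is minor.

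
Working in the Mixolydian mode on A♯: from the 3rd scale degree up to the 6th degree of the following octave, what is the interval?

perfect eleventh

Spelling the Mixolydian mode on A♯: A♯ B♯ C𝄪 D♯ E♯ F𝄪 G♯.
So we need the interval from C𝄪 up to F𝄪.
From C𝄪 to F𝄪 is 17 semitones, exactly the perfect eleventh.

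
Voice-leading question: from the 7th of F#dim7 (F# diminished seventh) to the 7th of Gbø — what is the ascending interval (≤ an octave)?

m2

F#dim7 (F# diminished seventh) has Eb as its 7th, and Gbø has Fb as its 7th.
Eb up to Fb is 1 semitone, a half step narrower than a major second, so the interval is minor.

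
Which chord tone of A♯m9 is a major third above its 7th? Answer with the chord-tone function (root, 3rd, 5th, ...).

Spelling the chord: A♯ C♯ E♯ G♯ B♯.
The 7th is G♯. A major third above G♯ is B♯.
B♯ is the chord's 9th.

9th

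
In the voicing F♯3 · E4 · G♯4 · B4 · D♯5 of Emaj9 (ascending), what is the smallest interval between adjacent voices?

minor 3rd

Adjacent intervals: F♯3→E4 = minor seventh; E4→G♯4 = major third; G♯4→B4 = minor third; B4→D♯5 = major third.
The smallest is G♯4 to B4, a minor third (3 semitones).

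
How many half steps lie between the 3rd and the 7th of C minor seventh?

C-7: C-E♭-G-B♭.
E♭ to B♭ is a perfect fifth: 7 semitones.

7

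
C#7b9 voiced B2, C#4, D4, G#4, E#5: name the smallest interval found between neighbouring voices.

minor second

Adjacent intervals: B2→C#4 = major ninth; C#4→D4 = minor second; D4→G#4 = augmented fourth; G#4→E#5 = major sixth.
The smallest is C#4 to D4, a minor second (1 semitone).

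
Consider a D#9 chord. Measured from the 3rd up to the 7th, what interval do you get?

diminished fifth

The chord tones of D#9 (D# dominant ninth) are D#, F##, A#, C#, E#.
So we need the interval from F## up to C#.
5 letter names make it a fifth; at 6 semitones (a half step narrower than perfect) the quality is diminished.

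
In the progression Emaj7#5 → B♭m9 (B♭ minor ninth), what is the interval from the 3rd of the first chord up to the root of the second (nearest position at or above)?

diminished third

The 3rd of Emaj7#5 is G♯; the root of B♭m9 (B♭ minor ninth) is B♭.
3 letter names make it a third; at 2 semitones (a whole step narrower than major) the quality is diminished.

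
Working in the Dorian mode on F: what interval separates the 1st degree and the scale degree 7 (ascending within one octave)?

minor 7th

F dorian: F G A♭ B♭ C D E♭.
So we need the interval from F up to E♭.
7 letter names make it a seventh; at 10 semitones (a half step narrower than major) the quality is minor.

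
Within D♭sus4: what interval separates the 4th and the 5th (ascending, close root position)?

major second

The chord tones of D♭sus4 (D♭ sus4) are D♭ G♭ A♭.
The 4th is G♭ and the 5th is A♭.
From G♭ to A♭ is 2 semitones, exactly the major second.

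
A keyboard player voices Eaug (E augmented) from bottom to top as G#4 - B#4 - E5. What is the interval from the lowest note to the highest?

minor 6th

The outer voices are G#4 and E5.
G# up to E is 8 semitones, a half step narrower than a major sixth, so the interval is minor.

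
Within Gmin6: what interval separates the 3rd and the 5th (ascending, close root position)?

G minor sixth: G-Bb-D-E.
So we need the interval from Bb up to D.
Bb up to D spans 3 letter names and 4 semitones — a major third.

major third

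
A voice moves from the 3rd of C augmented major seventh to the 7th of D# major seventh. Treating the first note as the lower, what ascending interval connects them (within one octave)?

A6

C augmented major seventh has E as its 3rd, and D# major seventh has C## as its 7th.
From E to C##: 10 semitones over a sixth = augmented.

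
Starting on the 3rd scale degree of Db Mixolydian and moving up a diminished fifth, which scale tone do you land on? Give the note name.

Cb

The scale is Db Eb F Gb Ab Bb Cb.
The 3rd scale degree is F; a diminished fifth above that is Cb — scale degree 7.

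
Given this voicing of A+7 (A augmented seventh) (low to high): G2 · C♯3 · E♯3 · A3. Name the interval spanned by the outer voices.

major ninth

The outer voices are G2 and A3.
From G to A is 14 semitones, exactly the major ninth.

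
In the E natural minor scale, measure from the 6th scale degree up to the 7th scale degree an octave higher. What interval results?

The scale runs E F# G A B C D.
6th scale degree = C; scale degree 7 (up an octave) = D.
C up to D spans 9 letter names and 14 semitones — a major ninth.

M9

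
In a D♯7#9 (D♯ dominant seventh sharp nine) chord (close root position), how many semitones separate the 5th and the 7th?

3

D♯7#9 is spelled D♯–F𝄪–A♯–C♯–E𝄪.
A♯ to C♯ is a minor third: 3 semitones.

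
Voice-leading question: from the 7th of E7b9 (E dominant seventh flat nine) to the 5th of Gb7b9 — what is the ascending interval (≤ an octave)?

diminished octave

E7b9 (E dominant seventh flat nine) has D as its 7th, and Gb7b9 has Db as its 5th.
8 letter names make it an octave; at 11 semitones (a half step narrower than perfect) the quality is diminished.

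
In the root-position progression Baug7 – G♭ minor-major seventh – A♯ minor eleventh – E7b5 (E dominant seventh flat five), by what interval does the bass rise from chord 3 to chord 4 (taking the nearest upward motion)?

diminished fifth

The roots are A♯ and E.
5 letter names make it a fifth; at 6 semitones (a half step narrower than perfect) the quality is diminished.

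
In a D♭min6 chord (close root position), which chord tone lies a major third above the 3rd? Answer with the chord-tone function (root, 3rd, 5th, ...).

5th

D♭min6: D♭, F♭, A♭, B♭.
The 3rd is F♭. A major third above F♭ is A♭.
A♭ is the chord's 5th.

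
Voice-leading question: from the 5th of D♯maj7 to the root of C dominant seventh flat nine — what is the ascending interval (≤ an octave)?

The 5th of D♯maj7 is A♯; the root of C dominant seventh flat nine is C.
From A♯ to C: 2 semitones over a third = diminished.

diminished third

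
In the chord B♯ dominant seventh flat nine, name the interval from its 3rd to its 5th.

B♯ dominant seventh flat nine is spelled B♯–D𝄪–F𝄪–A♯–C♯.
3rd = D𝄪; 5th = F𝄪.
From D𝄪 to F𝄪: 3 semitones over a third = minor.

minor third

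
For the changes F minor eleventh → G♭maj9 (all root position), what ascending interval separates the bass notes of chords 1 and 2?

minor second

The roots are F and G♭.
From F to G♭: 1 semitone over a second = minor.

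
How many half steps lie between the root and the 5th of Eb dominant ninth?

Spelling the chord: Eb G Bb Db F.
Eb to Bb is a perfect fifth: 7 semitones.

7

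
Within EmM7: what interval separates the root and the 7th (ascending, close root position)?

The chord tones of E minor-major seventh are E-G-B-D#.
The root is E and the 7th is D#.
Counting 7 letters and 11 half steps from E gives a major seventh.

M7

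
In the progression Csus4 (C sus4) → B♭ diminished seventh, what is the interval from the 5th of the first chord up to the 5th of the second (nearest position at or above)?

diminished seventh

The 5th of Csus4 (C sus4) is G; the 5th of B♭ diminished seventh is F♭.
G up to F♭ is 9 semitones, a whole step narrower than a major seventh, so the interval is diminished.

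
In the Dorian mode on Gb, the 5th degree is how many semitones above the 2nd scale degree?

5

The scale is Gb Ab Bbb Cb Db Eb Fb.
Ab up to Db is a perfect fourth — 5 semitones.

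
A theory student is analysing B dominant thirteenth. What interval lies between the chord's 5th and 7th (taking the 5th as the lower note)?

minor third

B13: B–D#–F#–A–C#–G#.
5th = F#; 7th = A.
F# up to A is 3 semitones, a half step narrower than a major third, so the interval is minor.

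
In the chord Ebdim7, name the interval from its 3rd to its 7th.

Eb°7: Eb, Gb, Bbb, Dbb.
That puts Gb below Dbb.
From Gb to Dbb: 6 semitones over a fifth = diminished.

diminished fifth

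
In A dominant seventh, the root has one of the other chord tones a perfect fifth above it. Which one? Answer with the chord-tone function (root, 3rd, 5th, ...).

5th

The chord tones of A7 are A, C#, E, G.
The root is A. A perfect fifth above A is E.
E is the chord's 5th.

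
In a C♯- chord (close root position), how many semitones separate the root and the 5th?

C♯m is spelled C♯-E-G♯.
C♯ to G♯ is a perfect fifth: 7 semitones.

7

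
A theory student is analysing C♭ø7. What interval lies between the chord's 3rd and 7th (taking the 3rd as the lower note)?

perfect fifth

C♭ø7: C♭-E𝄫-G𝄫-B𝄫.
The 3rd is E𝄫 and the 7th is B𝄫.
Counting 5 letters and 7 half steps from E𝄫 gives a perfect fifth.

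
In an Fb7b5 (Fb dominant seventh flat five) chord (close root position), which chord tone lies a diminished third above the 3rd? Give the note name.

Fb7b5 is spelled Fb Ab Cbb Ebb.
The 3rd is Ab. A diminished third above Ab is Cbb.
Cbb is the chord's 5th.

Cbb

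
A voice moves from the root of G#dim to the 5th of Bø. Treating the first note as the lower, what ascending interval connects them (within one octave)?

diminished 7th

The root of G#dim is G#; the 5th of Bø is F.
From G# to F: 9 semitones over a seventh = diminished.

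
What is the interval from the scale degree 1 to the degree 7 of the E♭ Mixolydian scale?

Spelling the E♭ Mixolydian scale: E♭ F G A♭ B♭ C D♭.
The scale degree 1 is E♭ and the 7th degree is D♭.
From E♭ to D♭: 10 semitones over a seventh = minor.

minor seventh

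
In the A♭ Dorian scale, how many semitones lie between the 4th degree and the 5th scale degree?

2

The scale is A♭ B♭ C♭ D♭ E♭ F G♭.
D♭ up to E♭ is a major second — 2 semitones.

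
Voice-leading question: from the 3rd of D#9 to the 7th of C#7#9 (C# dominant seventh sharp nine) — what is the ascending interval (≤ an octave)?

d4

The 3rd of D#9 is F##; the 7th of C#7#9 (C# dominant seventh sharp nine) is B.
F## up to B is 4 semitones, a half step narrower than a perfect fourth, so the interval is diminished.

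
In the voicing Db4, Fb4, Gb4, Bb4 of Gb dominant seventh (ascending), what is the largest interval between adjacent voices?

major third

Adjacent intervals: Db4→Fb4 = minor third; Fb4→Gb4 = major second; Gb4→Bb4 = major third.
The largest is Gb4 to Bb4, a major third (4 semitones).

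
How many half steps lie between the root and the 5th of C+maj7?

Spelling the chord: C, E, G♯, B.
C to G♯ is an augmented fifth: 8 semitones.

8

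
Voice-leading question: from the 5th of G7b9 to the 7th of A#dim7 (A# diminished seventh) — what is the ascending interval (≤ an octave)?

G7b9 has D as its 5th, and A#dim7 (A# diminished seventh) has G as its 7th.
Counting 4 letters and 5 half steps from D gives a perfect fourth.

perfect fourth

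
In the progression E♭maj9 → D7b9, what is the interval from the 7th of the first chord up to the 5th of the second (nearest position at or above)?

perfect fifth

E♭maj9 has D as its 7th, and D7b9 has A as its 5th.
Counting 5 letters and 7 half steps from D gives a perfect fifth.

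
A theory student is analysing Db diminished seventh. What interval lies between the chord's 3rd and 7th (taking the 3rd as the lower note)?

diminished fifth

The chord tones of Db°7 (Db diminished seventh) are Db-Fb-Abb-Cbb.
3rd = Fb; 7th = Cbb.
5 letter names make it a fifth; at 6 semitones (a half step narrower than perfect) the quality is diminished.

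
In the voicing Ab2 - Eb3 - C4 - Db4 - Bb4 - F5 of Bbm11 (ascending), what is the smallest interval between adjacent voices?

Adjacent intervals: Ab2→Eb3 = perfect fifth; Eb3→C4 = major sixth; C4→Db4 = minor second; Db4→Bb4 = major sixth; Bb4→F5 = perfect fifth.
The smallest is C4 to Db4, a minor second (1 semitone).

minor second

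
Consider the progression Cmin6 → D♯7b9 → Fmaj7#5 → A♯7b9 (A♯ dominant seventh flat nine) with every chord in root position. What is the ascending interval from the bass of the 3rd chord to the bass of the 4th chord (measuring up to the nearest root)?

augmented 3rd

The roots are F and A♯.
3 letter names make it a third; at 5 semitones (a half step wider than major) the quality is augmented.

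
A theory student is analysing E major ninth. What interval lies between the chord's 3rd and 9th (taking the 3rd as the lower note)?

The chord tones of Emaj9 (E major ninth) are E G# B D# F#.
The 3rd is G# and the 9th is F#.
7 letter names make it a seventh; at 10 semitones (a half step narrower than major) the quality is minor.

m7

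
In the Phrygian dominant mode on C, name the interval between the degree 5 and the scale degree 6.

minor 2nd

The scale runs C Db E F G Ab Bb.
That puts G below Ab.
2 letter names make it a second; at 1 semitone (a half step narrower than major) the quality is minor.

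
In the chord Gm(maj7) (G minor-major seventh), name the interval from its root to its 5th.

Gm(maj7): G-B♭-D-F♯.
The root is G and the 5th is D.
Counting 5 letters and 7 half steps from G gives a perfect fifth.

perfect fifth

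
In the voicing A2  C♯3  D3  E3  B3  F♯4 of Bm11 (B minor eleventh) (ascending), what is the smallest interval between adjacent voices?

m2

Adjacent intervals: A2→C♯3 = major third; C♯3→D3 = minor second; D3→E3 = major second; E3→B3 = perfect fifth; B3→F♯4 = perfect fifth.
The smallest is C♯3 to D3, a minor second (1 semitone).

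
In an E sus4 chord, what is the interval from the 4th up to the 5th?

Esus4: E–A–B.
That puts A below B.
From A to B is 2 semitones, exactly the major second.

major second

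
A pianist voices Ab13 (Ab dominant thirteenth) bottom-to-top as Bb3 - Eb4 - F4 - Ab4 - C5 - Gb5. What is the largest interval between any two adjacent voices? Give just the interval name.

diminished 5th

Adjacent intervals: Bb3→Eb4 = perfect fourth; Eb4→F4 = major second; F4→Ab4 = minor third; Ab4→C5 = major third; C5→Gb5 = diminished fifth.
The largest is C5 to Gb5, a diminished fifth (6 semitones).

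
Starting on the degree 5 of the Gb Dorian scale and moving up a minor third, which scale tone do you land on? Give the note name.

Fb

The scale is Gb Ab Bbb Cb Db Eb Fb.
The degree 5 is Db; a minor third above that is Fb — scale degree 7.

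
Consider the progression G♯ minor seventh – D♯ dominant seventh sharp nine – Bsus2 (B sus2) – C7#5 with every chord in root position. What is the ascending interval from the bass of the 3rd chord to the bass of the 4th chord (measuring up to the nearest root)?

m2

The roots are B and C.
2 letter names make it a second; at 1 semitone (a half step narrower than major) the quality is minor.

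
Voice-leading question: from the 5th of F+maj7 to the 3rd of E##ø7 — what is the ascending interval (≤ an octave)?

augmented fifth

F+maj7 has C# as its 5th, and E##ø7 has G## as its 3rd.
From C# to G##: 8 semitones over a fifth = augmented.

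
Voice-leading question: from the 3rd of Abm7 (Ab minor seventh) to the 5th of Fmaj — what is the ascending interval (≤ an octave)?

Abm7 (Ab minor seventh) has Cb as its 3rd, and Fmaj has C as its 5th.
From Cb to C: 1 semitone over a unison = augmented.

augmented unison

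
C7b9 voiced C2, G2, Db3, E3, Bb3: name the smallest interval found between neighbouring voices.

augmented second

Adjacent intervals: C2→G2 = perfect fifth; G2→Db3 = diminished fifth; Db3→E3 = augmented second; E3→Bb3 = diminished fifth.
The smallest is Db3 to E3, an augmented second (3 semitones).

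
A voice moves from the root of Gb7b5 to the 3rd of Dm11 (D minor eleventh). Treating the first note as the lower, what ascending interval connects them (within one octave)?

Gb7b5 has Gb as its root, and Dm11 (D minor eleventh) has F as its 3rd.
From Gb to F is 11 semitones, exactly the major seventh.

major seventh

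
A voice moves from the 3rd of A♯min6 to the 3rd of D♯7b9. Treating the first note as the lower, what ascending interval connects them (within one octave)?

The 3rd of A♯min6 is C♯; the 3rd of D♯7b9 is F𝄪.
From C♯ to F𝄪: 6 semitones over a fourth = augmented.

augmented fourth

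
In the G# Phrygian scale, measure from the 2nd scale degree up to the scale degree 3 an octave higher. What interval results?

G# phrygian: G# A B C# D# E F#.
2nd scale degree = A; 3rd degree (up an octave) = B.
From A to B is 14 semitones, exactly the major ninth.

major ninth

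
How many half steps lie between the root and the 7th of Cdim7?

The chord tones of C°7 are C Eb Gb Bbb.
C to Bbb is a diminished seventh: 9 semitones.

9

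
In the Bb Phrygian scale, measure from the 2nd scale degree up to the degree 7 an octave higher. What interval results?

major 13th

The scale runs Bb Cb Db Eb F Gb Ab.
2nd scale degree = Cb; degree 7 (up an octave) = Ab.
Counting 13 letters and 21 half steps from Cb gives a major thirteenth.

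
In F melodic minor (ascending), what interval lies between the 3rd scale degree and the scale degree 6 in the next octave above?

The scale runs F G Ab Bb C D E.
That puts Ab below D.
From Ab to D: 18 semitones over an eleventh = augmented.

augmented eleventh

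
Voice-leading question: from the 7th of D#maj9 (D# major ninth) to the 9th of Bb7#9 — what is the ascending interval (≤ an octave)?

diminished octave

The 7th of D#maj9 (D# major ninth) is C##; the 9th of Bb7#9 is C#.
From C## to C#: 11 semitones over an octave = diminished.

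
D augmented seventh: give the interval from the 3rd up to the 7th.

D augmented seventh is spelled D, F#, A#, C.
That puts F# below C.
From F# to C: 6 semitones over a fifth = diminished.

diminished 5th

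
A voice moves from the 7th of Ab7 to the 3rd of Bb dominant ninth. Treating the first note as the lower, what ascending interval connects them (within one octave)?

A5

Ab7 has Gb as its 7th, and Bb dominant ninth has D as its 3rd.
Gb up to D is 8 semitones, a half step wider than a perfect fifth, so the interval is augmented.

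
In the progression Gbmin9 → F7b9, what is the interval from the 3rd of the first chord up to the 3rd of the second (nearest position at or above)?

Gbmin9 has Bbb as its 3rd, and F7b9 has A as its 3rd.
Bbb up to A is 12 semitones, a half step wider than a major seventh, so the interval is augmented.

augmented seventh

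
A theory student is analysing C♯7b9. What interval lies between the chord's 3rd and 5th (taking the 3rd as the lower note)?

C♯7b9 is spelled C♯ E♯ G♯ B D.
That puts E♯ below G♯.
From E♯ to G♯: 3 semitones over a third = minor.

m3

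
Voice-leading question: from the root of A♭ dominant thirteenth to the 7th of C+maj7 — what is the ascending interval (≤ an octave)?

augmented 2nd

The root of A♭ dominant thirteenth is A♭; the 7th of C+maj7 is B.
From A♭ to B: 3 semitones over a second = augmented.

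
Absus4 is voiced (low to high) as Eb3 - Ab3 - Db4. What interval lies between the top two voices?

perfect 4th

Those voices are Ab3 and Db4.
From Ab to Db is 5 semitones, exactly the perfect fourth.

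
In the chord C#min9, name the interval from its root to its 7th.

m7

Spelling the chord: C#-E-G#-B-D#.
That puts C# below B.
From C# to B: 10 semitones over a seventh = minor.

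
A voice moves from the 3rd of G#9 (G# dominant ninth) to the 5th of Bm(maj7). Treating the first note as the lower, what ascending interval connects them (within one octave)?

diminished fifth

The 3rd of G#9 (G# dominant ninth) is B#; the 5th of Bm(maj7) is F#.
B# up to F# is 6 semitones, a half step narrower than a perfect fifth, so the interval is diminished.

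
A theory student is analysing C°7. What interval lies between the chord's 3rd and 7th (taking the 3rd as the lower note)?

The chord tones of Cdim7 are C Eb Gb Bbb.
The 3rd is Eb and the 7th is Bbb.
From Eb to Bbb: 6 semitones over a fifth = diminished.

diminished 5th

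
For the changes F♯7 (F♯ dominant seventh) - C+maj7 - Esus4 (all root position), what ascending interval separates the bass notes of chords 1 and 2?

The roots are F♯ and C.
5 letter names make it a fifth; at 6 semitones (a half step narrower than perfect) the quality is diminished.

diminished fifth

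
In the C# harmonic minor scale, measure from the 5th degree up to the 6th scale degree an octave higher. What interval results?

minor ninth

C# harmonic minor: C# D# E F# G# A B#.
So we need the interval from G# up to A.
9 letter names make it a ninth; at 13 semitones (a half step narrower than major) the quality is minor.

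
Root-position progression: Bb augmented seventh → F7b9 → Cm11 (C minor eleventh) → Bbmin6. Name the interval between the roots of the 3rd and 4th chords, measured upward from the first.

The roots are C and Bb.
C up to Bb is 10 semitones, a half step narrower than a major seventh, so the interval is minor.

minor seventh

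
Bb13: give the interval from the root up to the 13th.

Spelling the chord: Bb-D-F-Ab-C-G.
So we need the interval from Bb up to G.
Bb up to G spans 13 letter names and 21 semitones — a major thirteenth.

major thirteenth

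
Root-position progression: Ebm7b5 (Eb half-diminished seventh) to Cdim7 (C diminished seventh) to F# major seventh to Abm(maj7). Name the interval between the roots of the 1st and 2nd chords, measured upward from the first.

major sixth

The roots are Eb and C.
Eb up to C spans 6 letter names and 9 semitones — a major sixth.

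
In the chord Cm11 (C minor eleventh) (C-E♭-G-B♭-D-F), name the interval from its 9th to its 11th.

m3

That puts D below F.
3 letter names make it a third; at 3 semitones (a half step narrower than major) the quality is minor.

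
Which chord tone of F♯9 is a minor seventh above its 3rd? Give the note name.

F♯9 is spelled F♯ A♯ C♯ E G♯.
The 3rd is A♯. A minor seventh above A♯ is G♯.
G♯ is the chord's 9th.

G#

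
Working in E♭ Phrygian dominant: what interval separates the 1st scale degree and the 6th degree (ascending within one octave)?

minor 6th

The scale runs E♭ F♭ G A♭ B♭ C♭ D♭.
The 1st scale degree is E♭ and the 6th scale degree is C♭.
E♭ up to C♭ is 8 semitones, a half step narrower than a major sixth, so the interval is minor.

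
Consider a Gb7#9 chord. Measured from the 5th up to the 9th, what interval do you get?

Gb7#9 is spelled Gb-Bb-Db-Fb-A.
5th = Db; 9th = A.
From Db to A: 8 semitones over a fifth = augmented.

augmented fifth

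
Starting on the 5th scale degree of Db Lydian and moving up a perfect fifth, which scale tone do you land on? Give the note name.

Eb

The scale is Db Eb F G Ab Bb C.
The 5th scale degree is Ab; a perfect fifth above that is Eb — scale degree 2.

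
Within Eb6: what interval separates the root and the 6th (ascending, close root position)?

major sixth

Eb6 is spelled Eb G Bb C.
That puts Eb below C.
Counting 6 letters and 9 half steps from Eb gives a major sixth.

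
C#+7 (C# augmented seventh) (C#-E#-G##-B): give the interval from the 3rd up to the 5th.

So we need the interval from E# up to G##.
From E# to G## is 4 semitones, exactly the major third.

major 3rd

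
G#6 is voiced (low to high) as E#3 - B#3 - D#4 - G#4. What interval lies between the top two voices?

perfect fourth

Those voices are D#4 and G#4.
D# up to G# spans 4 letter names and 5 semitones — a perfect fourth.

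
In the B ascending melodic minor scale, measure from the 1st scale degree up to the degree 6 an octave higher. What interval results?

major 13th

The scale runs B C♯ D E F♯ G♯ A♯.
1st scale degree = B; scale degree 6 (up an octave) = G♯.
Counting 13 letters and 21 half steps from B gives a major thirteenth.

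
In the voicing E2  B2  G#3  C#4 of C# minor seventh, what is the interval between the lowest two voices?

Those voices are E2 and B2.
Counting 5 letters and 7 half steps from E gives a perfect fifth.

perfect fifth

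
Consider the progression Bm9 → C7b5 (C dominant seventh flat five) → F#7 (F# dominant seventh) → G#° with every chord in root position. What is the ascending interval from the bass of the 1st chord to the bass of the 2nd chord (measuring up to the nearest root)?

minor second

The roots are B and C.
B up to C is 1 semitone, a half step narrower than a major second, so the interval is minor.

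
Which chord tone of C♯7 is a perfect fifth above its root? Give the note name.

G#

C♯7 (C♯ dominant seventh): C♯–E♯–G♯–B.
The root is C♯. A perfect fifth above C♯ is G♯.
G♯ is the chord's 5th.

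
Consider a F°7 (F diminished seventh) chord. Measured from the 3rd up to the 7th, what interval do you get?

The chord tones of F°7 are F-Ab-Cb-Ebb.
3rd = Ab; 7th = Ebb.
Ab up to Ebb is 6 semitones, a half step narrower than a perfect fifth, so the interval is diminished.

diminished fifth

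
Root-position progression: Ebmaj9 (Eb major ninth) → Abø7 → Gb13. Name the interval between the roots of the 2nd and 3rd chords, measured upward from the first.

minor seventh

The roots are Ab and Gb.
7 letter names make it a seventh; at 10 semitones (a half step narrower than major) the quality is minor.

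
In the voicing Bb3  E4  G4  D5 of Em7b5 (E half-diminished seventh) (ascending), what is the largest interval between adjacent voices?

Adjacent intervals: Bb3→E4 = augmented fourth; E4→G4 = minor third; G4→D5 = perfect fifth.
The largest is G4 to D5, a perfect fifth (7 semitones).

P5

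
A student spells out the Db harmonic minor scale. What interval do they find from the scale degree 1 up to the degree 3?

The scale runs Db Eb Fb Gb Ab Bbb C.
Scale degree 1 = Db; degree 3 = Fb.
Db up to Fb is 3 semitones, a half step narrower than a major third, so the interval is minor.

minor third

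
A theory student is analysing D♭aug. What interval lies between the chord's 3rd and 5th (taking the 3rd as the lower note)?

M3

D♭+ is spelled D♭–F–A.
That puts F below A.
F up to A spans 3 letter names and 4 semitones — a major third.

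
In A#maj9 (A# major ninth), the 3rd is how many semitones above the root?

The chord tones of A# major ninth are A# C## E# G## B#.
A# to C## is a major third: 4 semitones.

4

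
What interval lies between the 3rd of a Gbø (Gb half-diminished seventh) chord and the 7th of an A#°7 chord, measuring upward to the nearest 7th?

A6

Gbø (Gb half-diminished seventh) has Bbb as its 3rd, and A#°7 has G as its 7th.
6 letter names make it a sixth; at 10 semitones (a half step wider than major) the quality is augmented.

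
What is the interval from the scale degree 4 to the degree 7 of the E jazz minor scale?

augmented fourth

The scale runs E F# G A B C# D#.
Scale degree 4 = A; 7th scale degree = D#.
From A to D#: 6 semitones over a fourth = augmented.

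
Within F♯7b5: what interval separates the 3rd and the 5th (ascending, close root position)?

Spelling the chord: F♯ A♯ C E.
3rd = A♯; 5th = C.
From A♯ to C: 2 semitones over a third = diminished.

diminished 3rd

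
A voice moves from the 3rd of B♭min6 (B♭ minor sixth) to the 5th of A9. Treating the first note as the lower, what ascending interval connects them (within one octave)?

augmented second

The 3rd of B♭min6 (B♭ minor sixth) is D♭; the 5th of A9 is E.
D♭ up to E is 3 semitones, a half step wider than a major second, so the interval is augmented.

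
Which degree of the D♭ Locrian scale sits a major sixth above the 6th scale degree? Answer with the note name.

Gb

The scale is D♭ E𝄫 F♭ G♭ A𝄫 B𝄫 C♭.
The 6th scale degree is B𝄫; a major sixth above that is G♭ — scale degree 4.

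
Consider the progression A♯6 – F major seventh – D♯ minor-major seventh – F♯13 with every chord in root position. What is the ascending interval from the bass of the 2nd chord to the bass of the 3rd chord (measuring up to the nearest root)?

The roots are F and D♯.
From F to D♯: 10 semitones over a sixth = augmented.

augmented sixth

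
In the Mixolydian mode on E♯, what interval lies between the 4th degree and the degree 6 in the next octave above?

major tenth

E♯ mixolydian: E♯ F𝄪 G𝄪 A♯ B♯ C𝄪 D♯.
4th degree = A♯; 6th degree (up an octave) = C𝄪.
From A♯ to C𝄪 is 16 semitones, exactly the major tenth.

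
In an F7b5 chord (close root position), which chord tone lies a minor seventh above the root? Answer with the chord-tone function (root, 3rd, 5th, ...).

Spelling the chord: F-A-C♭-E♭.
The root is F. A minor seventh above F is E♭.
E♭ is the chord's 7th.

7th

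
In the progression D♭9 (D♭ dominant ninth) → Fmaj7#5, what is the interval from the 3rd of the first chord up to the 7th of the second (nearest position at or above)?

D♭9 (D♭ dominant ninth) has F as its 3rd, and Fmaj7#5 has E as its 7th.
F up to E spans 7 letter names and 11 semitones — a major seventh.

major seventh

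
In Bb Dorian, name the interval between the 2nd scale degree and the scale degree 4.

The scale runs Bb C Db Eb F G Ab.
So we need the interval from C up to Eb.
From C to Eb: 3 semitones over a third = minor.

minor third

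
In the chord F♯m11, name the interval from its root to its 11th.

F♯m11 is spelled F♯–A–C♯–E–G♯–B.
Root = F♯; 11th = B.
F♯ up to B spans 11 letter names and 17 semitones — a perfect eleventh.

perfect 11th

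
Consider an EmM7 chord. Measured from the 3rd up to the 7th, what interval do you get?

augmented fifth

Spelling the chord: E–G–B–D#.
3rd = G; 7th = D#.
From G to D#: 8 semitones over a fifth = augmented.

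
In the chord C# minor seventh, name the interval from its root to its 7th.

m7

The chord tones of C#m7 are C# E G# B.
Root = C#; 7th = B.
7 letter names make it a seventh; at 10 semitones (a half step narrower than major) the quality is minor.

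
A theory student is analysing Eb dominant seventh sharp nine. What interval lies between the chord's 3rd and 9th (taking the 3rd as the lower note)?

Eb dominant seventh sharp nine: Eb–G–Bb–Db–F#.
3rd = G; 9th = F#.
G up to F# spans 7 letter names and 11 semitones — a major seventh.

M7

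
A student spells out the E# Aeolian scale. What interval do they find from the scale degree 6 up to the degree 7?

E# natural minor: E# F## G# A# B# C# D#.
That puts C# below D#.
Counting 2 letters and 2 half steps from C# gives a major second.

major second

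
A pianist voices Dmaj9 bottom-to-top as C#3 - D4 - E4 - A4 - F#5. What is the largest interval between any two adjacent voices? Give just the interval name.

Adjacent intervals: C#3→D4 = minor ninth; D4→E4 = major second; E4→A4 = perfect fourth; A4→F#5 = major sixth.
The largest is C#3 to D4, a minor ninth (13 semitones).

minor ninth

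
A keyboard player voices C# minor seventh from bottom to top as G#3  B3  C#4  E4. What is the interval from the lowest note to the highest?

minor sixth

The outer voices are G#3 and E4.
6 letter names make it a sixth; at 8 semitones (a half step narrower than major) the quality is minor.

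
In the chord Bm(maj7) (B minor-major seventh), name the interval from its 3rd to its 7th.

augmented fifth

The chord tones of BmM7 are B-D-F#-A#.
3rd = D; 7th = A#.
5 letter names make it a fifth; at 8 semitones (a half step wider than perfect) the quality is augmented.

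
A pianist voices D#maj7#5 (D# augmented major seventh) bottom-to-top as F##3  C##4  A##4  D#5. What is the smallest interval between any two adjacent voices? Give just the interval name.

diminished fourth

Adjacent intervals: F##3→C##4 = perfect fifth; C##4→A##4 = major sixth; A##4→D#5 = diminished fourth.
The smallest is A##4 to D#5, a diminished fourth (4 semitones).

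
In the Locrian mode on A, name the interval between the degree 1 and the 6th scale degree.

minor 6th

A locrian: A Bb C D Eb F G.
The degree 1 is A and the scale degree 6 is F.
From A to F: 8 semitones over a sixth = minor.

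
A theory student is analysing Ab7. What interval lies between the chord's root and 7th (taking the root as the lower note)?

minor seventh

Spelling the chord: Ab, C, Eb, Gb.
So we need the interval from Ab up to Gb.
Ab up to Gb is 10 semitones, a half step narrower than a major seventh, so the interval is minor.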